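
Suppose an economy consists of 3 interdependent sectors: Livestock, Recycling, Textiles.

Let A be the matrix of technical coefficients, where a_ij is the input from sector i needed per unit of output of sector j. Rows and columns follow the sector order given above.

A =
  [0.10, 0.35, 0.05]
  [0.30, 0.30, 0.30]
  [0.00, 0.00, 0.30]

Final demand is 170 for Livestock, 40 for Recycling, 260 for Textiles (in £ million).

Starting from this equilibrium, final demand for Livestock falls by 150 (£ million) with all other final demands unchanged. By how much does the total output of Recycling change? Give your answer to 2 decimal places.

Δx_2 = -85.71

I − A =
  [   0.90    -0.35    -0.05]
  [  -0.30     0.70    -0.30]
  [   0.00     0.00     0.70]
Cofactors of I−A, C_ij = (−1)^(i+j)·(minor ij) (rows/columns in the sector order above):
  C_11 = (0.70)(0.70) − (-0.30)(0.00) = 0.4900
  C_12 = −[(-0.30)(0.70) − (-0.30)(0.00)] = 0.2100
  C_13 = (-0.30)(0.00) − (0.70)(0.00) = 0.0000
  C_21 = −[(-0.35)(0.70) − (-0.05)(0.00)] = 0.2450
  C_22 = (0.90)(0.70) − (-0.05)(0.00) = 0.6300
  C_23 = −[(0.90)(0.00) − (-0.35)(0.00)] = 0.0000
  C_31 = (-0.35)(-0.30) − (-0.05)(0.70) = 0.1400
  C_32 = −[(0.90)(-0.30) − (-0.05)(-0.30)] = 0.2850
  C_33 = (0.90)(0.70) − (-0.35)(-0.30) = 0.5250
det(I−A) = Σ_j (I−A)_1j·C_1j = (0.90)(0.4900) + (-0.35)(0.2100) + (-0.05)(0.0000) = 0.3675
adj(I−A) = Cᵀ =
  [ 0.4900   0.2450   0.1400]
  [ 0.2100   0.6300   0.2850]
  [ 0.0000   0.0000   0.5250]
(I − A)⁻¹ = adj(I−A) / det(I−A) ≈
  [   1.3333     0.6667     0.3810]
  [   0.5714     1.7143     0.7755]
  [   0.0000     0.0000     1.4286]
Δx = (I − A)⁻¹ Δd with Δd having -150 in the Livestock component and 0 elsewhere.
So Δx_2 = L_21 · (-150), where L_21 = adj(I−A)_21 / det(I−A) = 0.2100 / 0.3675.
Δx_2 = 0.2100 × (-150) / 0.3675 = -31.50 / 0.3675 ≈ -85.71.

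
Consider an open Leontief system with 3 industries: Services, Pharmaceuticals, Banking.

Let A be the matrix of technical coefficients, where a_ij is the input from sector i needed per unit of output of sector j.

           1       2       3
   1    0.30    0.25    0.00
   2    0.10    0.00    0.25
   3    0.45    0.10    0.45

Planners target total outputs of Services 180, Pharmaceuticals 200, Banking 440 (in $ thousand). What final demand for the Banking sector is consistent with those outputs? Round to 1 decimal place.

I − A =
  [   0.70    -0.25     0.00]
  [  -0.10     1.00    -0.25]
  [  -0.45    -0.10     0.55]
d = (I − A) x:
  d_1 = (+0.70)·180 + (-0.25)·200 + (+0.00)·440 = 76.0
  d_2 = (-0.10)·180 + (+1.00)·200 + (-0.25)·440 = 72.0
  d_3 = (-0.45)·180 + (-0.10)·200 + (+0.55)·440 = 141.0

d_3 = 141.0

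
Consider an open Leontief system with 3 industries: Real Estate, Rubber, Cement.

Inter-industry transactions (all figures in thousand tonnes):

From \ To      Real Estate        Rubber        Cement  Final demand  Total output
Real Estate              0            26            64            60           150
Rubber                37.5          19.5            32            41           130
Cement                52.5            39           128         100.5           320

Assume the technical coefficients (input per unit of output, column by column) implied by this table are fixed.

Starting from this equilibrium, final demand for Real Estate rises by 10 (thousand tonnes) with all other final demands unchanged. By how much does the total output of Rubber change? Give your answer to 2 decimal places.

Δx_2 = 5.02

Technical coefficients a_ij = z_ij / X_j:
  a_11 = 0/150 = 0.00, a_21 = 37.5/150 = 0.25, a_31 = 52.5/150 = 0.35
  a_12 = 26/130 = 0.20, a_22 = 19.5/130 = 0.15, a_32 = 39/130 = 0.30
  a_13 = 64/320 = 0.20, a_23 = 32/320 = 0.10, a_33 = 128/320 = 0.40
I − A =
  [   1.00    -0.20    -0.20]
  [  -0.25     0.85    -0.10]
  [  -0.35    -0.30     0.60]
Cofactors of I−A, C_ij = (−1)^(i+j)·(minor ij) (rows/columns in the sector order above):
  C_11 = (0.85)(0.60) − (-0.10)(-0.30) = 0.4800
  C_12 = −[(-0.25)(0.60) − (-0.10)(-0.35)] = 0.1850
  C_13 = (-0.25)(-0.30) − (0.85)(-0.35) = 0.3725
  C_21 = −[(-0.20)(0.60) − (-0.20)(-0.30)] = 0.1800
  C_22 = (1.00)(0.60) − (-0.20)(-0.35) = 0.5300
  C_23 = −[(1.00)(-0.30) − (-0.20)(-0.35)] = 0.3700
  C_31 = (-0.20)(-0.10) − (-0.20)(0.85) = 0.1900
  C_32 = −[(1.00)(-0.10) − (-0.20)(-0.25)] = 0.1500
  C_33 = (1.00)(0.85) − (-0.20)(-0.25) = 0.8000
det(I−A) = Σ_j (I−A)_1j·C_1j = (1.00)(0.4800) + (-0.20)(0.1850) + (-0.20)(0.3725) = 0.3685
adj(I−A) = Cᵀ =
  [ 0.4800   0.1800   0.1900]
  [ 0.1850   0.5300   0.1500]
  [ 0.3725   0.3700   0.8000]
(I − A)⁻¹ = adj(I−A) / det(I−A) ≈
  [   1.3026     0.4885     0.5156]
  [   0.5020     1.4383     0.4071]
  [   1.0109     1.0041     2.1710]
Δx = (I − A)⁻¹ Δd with Δd having +10 in the Real Estate component and 0 elsewhere.
So Δx_2 = L_21 · (+10), where L_21 = adj(I−A)_21 / det(I−A) = 0.1850 / 0.3685.
Δx_2 = 0.1850 × (+10) / 0.3685 = 1.85 / 0.3685 ≈ 5.02.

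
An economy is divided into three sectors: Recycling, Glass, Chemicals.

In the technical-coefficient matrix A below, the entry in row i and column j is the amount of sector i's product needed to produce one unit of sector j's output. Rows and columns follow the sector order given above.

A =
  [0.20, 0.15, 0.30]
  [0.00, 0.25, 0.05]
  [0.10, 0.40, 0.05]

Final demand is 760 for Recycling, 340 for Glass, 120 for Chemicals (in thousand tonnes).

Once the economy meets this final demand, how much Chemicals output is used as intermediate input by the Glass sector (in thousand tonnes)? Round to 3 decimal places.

z_CG = 193.537

I − A =
  [   0.80    -0.15    -0.30]
  [   0.00     0.75    -0.05]
  [  -0.10    -0.40     0.95]
Cofactors of I−A, C_ij = (−1)^(i+j)·(minor ij) (rows/columns in the sector order above):
  C_11 = (0.75)(0.95) − (-0.05)(-0.40) = 0.6925
  C_12 = −[(0.00)(0.95) − (-0.05)(-0.10)] = 0.0050
  C_13 = (0.00)(-0.40) − (0.75)(-0.10) = 0.0750
  C_21 = −[(-0.15)(0.95) − (-0.30)(-0.40)] = 0.2625
  C_22 = (0.80)(0.95) − (-0.30)(-0.10) = 0.7300
  C_23 = −[(0.80)(-0.40) − (-0.15)(-0.10)] = 0.3350
  C_31 = (-0.15)(-0.05) − (-0.30)(0.75) = 0.2325
  C_32 = −[(0.80)(-0.05) − (-0.30)(0.00)] = 0.0400
  C_33 = (0.80)(0.75) − (-0.15)(0.00) = 0.6000
det(I−A) = Σ_j (I−A)_1j·C_1j = (0.80)(0.6925) + (-0.15)(0.0050) + (-0.30)(0.0750) = 0.53075
adj(I−A) = Cᵀ =
  [ 0.6925   0.2625   0.2325]
  [ 0.0050   0.7300   0.0400]
  [ 0.0750   0.3350   0.6000]
(I − A)⁻¹ = adj(I−A) / det(I−A) ≈
  [   1.3048     0.4946     0.4381]
  [   0.0094     1.3754     0.0754]
  [   0.1413     0.6312     1.1305]
First solve x = (I − A)⁻¹ d = adj(I−A)·d / det(I−A); in particular x_G = (0.0050·760 + 0.7300·340 + 0.0400·120) / 0.53075 = 256.80 / 0.53075 ≈ 483.84362.
Intermediate flow from C to G: z_CG = a_CG · x_G = 0.40 × 256.80 / 0.53075 = 102.72 / 0.53075 ≈ 193.537.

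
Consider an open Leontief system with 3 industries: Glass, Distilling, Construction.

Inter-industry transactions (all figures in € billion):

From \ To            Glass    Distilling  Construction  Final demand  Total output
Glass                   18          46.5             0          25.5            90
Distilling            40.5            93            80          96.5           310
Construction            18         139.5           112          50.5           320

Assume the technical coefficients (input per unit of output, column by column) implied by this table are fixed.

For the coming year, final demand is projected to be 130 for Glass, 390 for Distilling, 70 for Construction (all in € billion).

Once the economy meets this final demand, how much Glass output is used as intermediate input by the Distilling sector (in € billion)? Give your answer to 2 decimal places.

z_12 = 176.08

Technical coefficients a_ij = z_ij / X_j:
  a_11 = 18/90 = 0.20, a_21 = 40.5/90 = 0.45, a_31 = 18/90 = 0.20
  a_12 = 46.5/310 = 0.15, a_22 = 93/310 = 0.30, a_32 = 139.5/310 = 0.45
  a_13 = 0/320 = 0.00, a_23 = 80/320 = 0.25, a_33 = 112/320 = 0.35
I − A =
  [   0.80    -0.15     0.00]
  [  -0.45     0.70    -0.25]
  [  -0.20    -0.45     0.65]
Cofactors of I−A, C_ij = (−1)^(i+j)·(minor ij) (rows/columns in the sector order above):
  C_11 = (0.70)(0.65) − (-0.25)(-0.45) = 0.3425
  C_12 = −[(-0.45)(0.65) − (-0.25)(-0.20)] = 0.3425
  C_13 = (-0.45)(-0.45) − (0.70)(-0.20) = 0.3425
  C_21 = −[(-0.15)(0.65) − (0.00)(-0.45)] = 0.0975
  C_22 = (0.80)(0.65) − (0.00)(-0.20) = 0.5200
  C_23 = −[(0.80)(-0.45) − (-0.15)(-0.20)] = 0.3900
  C_31 = (-0.15)(-0.25) − (0.00)(0.70) = 0.0375
  C_32 = −[(0.80)(-0.25) − (0.00)(-0.45)] = 0.2000
  C_33 = (0.80)(0.70) − (-0.15)(-0.45) = 0.4925
det(I−A) = Σ_j (I−A)_1j·C_1j = (0.80)(0.3425) + (-0.15)(0.3425) + (0.00)(0.3425) = 0.222625
adj(I−A) = Cᵀ =
  [ 0.3425   0.0975   0.0375]
  [ 0.3425   0.5200   0.2000]
  [ 0.3425   0.3900   0.4925]
(I − A)⁻¹ = adj(I−A) / det(I−A) ≈
  [   1.5385     0.4380     0.1684]
  [   1.5385     2.3358     0.8984]
  [   1.5385     1.7518     2.2122]
First solve x = (I − A)⁻¹ d = adj(I−A)·d / det(I−A); in particular x_2 = (0.3425·130 + 0.5200·390 + 0.2000·70) / 0.222625 = 261.325 / 0.222625 ≈ 1173.8349.
Intermediate flow from 1 to 2: z_12 = a_12 · x_2 = 0.15 × 261.325 / 0.222625 = 39.19875 / 0.222625 ≈ 176.08.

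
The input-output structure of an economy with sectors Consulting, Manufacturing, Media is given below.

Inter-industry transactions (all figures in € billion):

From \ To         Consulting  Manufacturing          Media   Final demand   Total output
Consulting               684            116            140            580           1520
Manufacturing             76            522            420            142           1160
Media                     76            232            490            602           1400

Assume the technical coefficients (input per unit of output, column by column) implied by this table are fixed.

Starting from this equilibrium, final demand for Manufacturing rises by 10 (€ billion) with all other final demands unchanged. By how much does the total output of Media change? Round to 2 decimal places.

Technical coefficients a_ij = z_ij / X_j:
  a_11 = 684/1520 = 0.45, a_21 = 76/1520 = 0.05, a_31 = 76/1520 = 0.05
  a_12 = 116/1160 = 0.10, a_22 = 522/1160 = 0.45, a_32 = 232/1160 = 0.20
  a_13 = 140/1400 = 0.10, a_23 = 420/1400 = 0.30, a_33 = 490/1400 = 0.35
I − A =
  [   0.55    -0.10    -0.10]
  [  -0.05     0.55    -0.30]
  [  -0.05    -0.20     0.65]
Cofactors of I−A, C_ij = (−1)^(i+j)·(minor ij) (rows/columns in the sector order above):
  C_11 = (0.55)(0.65) − (-0.30)(-0.20) = 0.2975
  C_12 = −[(-0.05)(0.65) − (-0.30)(-0.05)] = 0.0475
  C_13 = (-0.05)(-0.20) − (0.55)(-0.05) = 0.0375
  C_21 = −[(-0.10)(0.65) − (-0.10)(-0.20)] = 0.0850
  C_22 = (0.55)(0.65) − (-0.10)(-0.05) = 0.3525
  C_23 = −[(0.55)(-0.20) − (-0.10)(-0.05)] = 0.1150
  C_31 = (-0.10)(-0.30) − (-0.10)(0.55) = 0.0850
  C_32 = −[(0.55)(-0.30) − (-0.10)(-0.05)] = 0.1700
  C_33 = (0.55)(0.55) − (-0.10)(-0.05) = 0.2975
det(I−A) = Σ_j (I−A)_1j·C_1j = (0.55)(0.2975) + (-0.10)(0.0475) + (-0.10)(0.0375) = 0.155125
adj(I−A) = Cᵀ =
  [ 0.2975   0.0850   0.0850]
  [ 0.0475   0.3525   0.1700]
  [ 0.0375   0.1150   0.2975]
(I − A)⁻¹ = adj(I−A) / det(I−A) ≈
  [   1.9178     0.5479     0.5479]
  [   0.3062     2.2724     1.0959]
  [   0.2417     0.7413     1.9178]
Δx = (I − A)⁻¹ Δd with Δd having +10 in the Manufacturing component and 0 elsewhere.
So Δx_3 = L_32 · (+10), where L_32 = adj(I−A)_32 / det(I−A) = 0.1150 / 0.155125.
Δx_3 = 0.1150 × (+10) / 0.155125 = 1.15 / 0.155125 ≈ 7.41.

Δx_3 = 7.41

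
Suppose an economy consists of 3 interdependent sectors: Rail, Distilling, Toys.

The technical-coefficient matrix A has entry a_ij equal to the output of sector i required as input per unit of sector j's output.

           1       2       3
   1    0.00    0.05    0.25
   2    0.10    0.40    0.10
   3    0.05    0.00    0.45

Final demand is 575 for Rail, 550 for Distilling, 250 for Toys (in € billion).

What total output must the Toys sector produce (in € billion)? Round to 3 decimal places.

x_3 = 523.865

I − A =
  [   1.00    -0.05    -0.25]
  [  -0.10     0.60    -0.10]
  [  -0.05     0.00     0.55]
Cofactors of I−A, C_ij = (−1)^(i+j)·(minor ij) (rows/columns in the sector order above):
  C_11 = (0.60)(0.55) − (-0.10)(0.00) = 0.3300
  C_12 = −[(-0.10)(0.55) − (-0.10)(-0.05)] = 0.0600
  C_13 = (-0.10)(0.00) − (0.60)(-0.05) = 0.0300
  C_21 = −[(-0.05)(0.55) − (-0.25)(0.00)] = 0.0275
  C_22 = (1.00)(0.55) − (-0.25)(-0.05) = 0.5375
  C_23 = −[(1.00)(0.00) − (-0.05)(-0.05)] = 0.0025
  C_31 = (-0.05)(-0.10) − (-0.25)(0.60) = 0.1550
  C_32 = −[(1.00)(-0.10) − (-0.25)(-0.10)] = 0.1250
  C_33 = (1.00)(0.60) − (-0.05)(-0.10) = 0.5950
det(I−A) = Σ_j (I−A)_1j·C_1j = (1.00)(0.3300) + (-0.05)(0.0600) + (-0.25)(0.0300) = 0.3195
adj(I−A) = Cᵀ =
  [ 0.3300   0.0275   0.1550]
  [ 0.0600   0.5375   0.1250]
  [ 0.0300   0.0025   0.5950]
(I − A)⁻¹ = adj(I−A) / det(I−A) ≈
  [   1.0329     0.0861     0.4851]
  [   0.1878     1.6823     0.3912]
  [   0.0939     0.0078     1.8623]
x = (I − A)⁻¹ d = adj(I−A)·d / det(I−A), with det(I−A) = 0.3195:
  x_1 = (0.3300·575 + 0.0275·550 + 0.1550·250) / 0.3195 = 243.625 / 0.3195 ≈ 762.520
  x_2 = (0.0600·575 + 0.5375·550 + 0.1250·250) / 0.3195 = 361.375 / 0.3195 ≈ 1131.064
  x_3 = (0.0300·575 + 0.0025·550 + 0.5950·250) / 0.3195 = 167.375 / 0.3195 ≈ 523.865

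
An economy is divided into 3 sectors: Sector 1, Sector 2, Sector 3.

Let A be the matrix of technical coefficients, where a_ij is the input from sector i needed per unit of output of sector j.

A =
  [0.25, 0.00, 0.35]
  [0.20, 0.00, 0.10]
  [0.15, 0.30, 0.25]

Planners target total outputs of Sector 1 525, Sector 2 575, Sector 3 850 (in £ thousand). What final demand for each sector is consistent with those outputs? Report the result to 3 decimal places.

I − A =
  [   0.75     0.00    -0.35]
  [  -0.20     1.00    -0.10]
  [  -0.15    -0.30     0.75]
d = (I − A) x:
  d_1 = (+0.75)·525 + (+0.00)·575 + (-0.35)·850 = 96.250
  d_2 = (-0.20)·525 + (+1.00)·575 + (-0.10)·850 = 385.000
  d_3 = (-0.15)·525 + (-0.30)·575 + (+0.75)·850 = 386.250

d_1 = 96.250, d_2 = 385.000, d_3 = 386.250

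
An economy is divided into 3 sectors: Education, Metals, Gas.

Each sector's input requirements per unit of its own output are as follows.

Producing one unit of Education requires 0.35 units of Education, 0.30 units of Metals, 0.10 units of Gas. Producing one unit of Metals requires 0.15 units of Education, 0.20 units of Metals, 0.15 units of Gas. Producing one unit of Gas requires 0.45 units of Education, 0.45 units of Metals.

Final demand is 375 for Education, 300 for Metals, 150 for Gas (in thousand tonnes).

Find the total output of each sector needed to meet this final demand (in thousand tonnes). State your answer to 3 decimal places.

x_E = 1097.623, x_M = 1018.676, x_G = 412.564

I − A =
  [   0.65    -0.15    -0.45]
  [  -0.30     0.80    -0.45]
  [  -0.10    -0.15     1.00]
Cofactors of I−A, C_ij = (−1)^(i+j)·(minor ij) (rows/columns in the sector order above):
  C_11 = (0.80)(1.00) − (-0.45)(-0.15) = 0.7325
  C_12 = −[(-0.30)(1.00) − (-0.45)(-0.10)] = 0.3450
  C_13 = (-0.30)(-0.15) − (0.80)(-0.10) = 0.1250
  C_21 = −[(-0.15)(1.00) − (-0.45)(-0.15)] = 0.2175
  C_22 = (0.65)(1.00) − (-0.45)(-0.10) = 0.6050
  C_23 = −[(0.65)(-0.15) − (-0.15)(-0.10)] = 0.1125
  C_31 = (-0.15)(-0.45) − (-0.45)(0.80) = 0.4275
  C_32 = −[(0.65)(-0.45) − (-0.45)(-0.30)] = 0.4275
  C_33 = (0.65)(0.80) − (-0.15)(-0.30) = 0.4750
det(I−A) = Σ_j (I−A)_1j·C_1j = (0.65)(0.7325) + (-0.15)(0.3450) + (-0.45)(0.1250) = 0.368125
adj(I−A) = Cᵀ =
  [ 0.7325   0.2175   0.4275]
  [ 0.3450   0.6050   0.4275]
  [ 0.1250   0.1125   0.4750]
(I − A)⁻¹ = adj(I−A) / det(I−A) ≈
  [   1.9898     0.5908     1.1613]
  [   0.9372     1.6435     1.1613]
  [   0.3396     0.3056     1.2903]
x = (I − A)⁻¹ d = adj(I−A)·d / det(I−A), with det(I−A) = 0.368125:
  x_E = (0.7325·375 + 0.2175·300 + 0.4275·150) / 0.368125 = 404.0625 / 0.368125 ≈ 1097.623
  x_M = (0.3450·375 + 0.6050·300 + 0.4275·150) / 0.368125 = 375.00 / 0.368125 ≈ 1018.676
  x_G = (0.1250·375 + 0.1125·300 + 0.4750·150) / 0.368125 = 151.875 / 0.368125 ≈ 412.564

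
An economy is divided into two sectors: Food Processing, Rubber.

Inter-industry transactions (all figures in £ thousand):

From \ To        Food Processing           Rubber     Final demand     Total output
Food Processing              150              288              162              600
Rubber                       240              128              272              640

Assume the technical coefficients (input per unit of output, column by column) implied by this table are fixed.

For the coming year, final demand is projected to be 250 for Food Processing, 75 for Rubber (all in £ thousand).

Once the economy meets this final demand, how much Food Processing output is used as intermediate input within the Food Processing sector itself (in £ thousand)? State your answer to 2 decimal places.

Technical coefficients a_ij = z_ij / X_j:
  a_FF = 150/600 = 0.25, a_RF = 240/600 = 0.40
  a_FR = 288/640 = 0.45, a_RR = 128/640 = 0.20
I − A =
  [   0.75    -0.45]
  [  -0.40     0.80]
det(I−A) = (0.75)(0.80) − (-0.45)(-0.40) = 0.4200
adj(I−A) = [[0.80, 0.45], [0.40, 0.75]]
(I − A)⁻¹ = adj(I−A) / det(I−A) ≈
  [   1.9048     1.0714]
  [   0.9524     1.7857]
First solve x = (I − A)⁻¹ d = adj(I−A)·d / det(I−A); in particular x_F = (0.80·250 + 0.45·75) / 0.4200 = 233.75 / 0.4200 ≈ 556.5476.
Intermediate flow from F to F: z_FF = a_FF · x_F = 0.25 × 233.75 / 0.4200 = 58.4375 / 0.4200 ≈ 139.14.

z_FF = 139.14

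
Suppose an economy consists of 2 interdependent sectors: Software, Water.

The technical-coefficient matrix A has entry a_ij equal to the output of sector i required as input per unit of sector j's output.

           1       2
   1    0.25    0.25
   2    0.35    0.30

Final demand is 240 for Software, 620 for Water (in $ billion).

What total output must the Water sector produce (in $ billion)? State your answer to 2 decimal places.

I − A =
  [   0.75    -0.25]
  [  -0.35     0.70]
det(I−A) = (0.75)(0.70) − (-0.25)(-0.35) = 0.4375
adj(I−A) = [[0.70, 0.25], [0.35, 0.75]]
(I − A)⁻¹ = adj(I−A) / det(I−A) ≈
  [   1.6000     0.5714]
  [   0.8000     1.7143]
x = (I − A)⁻¹ d = adj(I−A)·d / det(I−A), with det(I−A) = 0.4375:
  x_1 = (0.70·240 + 0.25·620) / 0.4375 = 323.00 / 0.4375 ≈ 738.29
  x_2 = (0.35·240 + 0.75·620) / 0.4375 = 549.00 / 0.4375 ≈ 1254.86

x_2 = 1254.86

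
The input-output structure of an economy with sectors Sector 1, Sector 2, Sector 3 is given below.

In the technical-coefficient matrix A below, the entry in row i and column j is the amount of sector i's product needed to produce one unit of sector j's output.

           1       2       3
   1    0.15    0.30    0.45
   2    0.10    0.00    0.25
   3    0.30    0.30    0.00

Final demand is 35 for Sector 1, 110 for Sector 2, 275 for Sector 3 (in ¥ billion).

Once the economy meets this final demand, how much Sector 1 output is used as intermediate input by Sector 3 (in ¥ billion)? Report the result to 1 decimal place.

z_13 = 211.4

I − A =
  [   0.85    -0.30    -0.45]
  [  -0.10     1.00    -0.25]
  [  -0.30    -0.30     1.00]
Cofactors of I−A, C_ij = (−1)^(i+j)·(minor ij) (rows/columns in the sector order above):
  C_11 = (1.00)(1.00) − (-0.25)(-0.30) = 0.9250
  C_12 = −[(-0.10)(1.00) − (-0.25)(-0.30)] = 0.1750
  C_13 = (-0.10)(-0.30) − (1.00)(-0.30) = 0.3300
  C_21 = −[(-0.30)(1.00) − (-0.45)(-0.30)] = 0.4350
  C_22 = (0.85)(1.00) − (-0.45)(-0.30) = 0.7150
  C_23 = −[(0.85)(-0.30) − (-0.30)(-0.30)] = 0.3450
  C_31 = (-0.30)(-0.25) − (-0.45)(1.00) = 0.5250
  C_32 = −[(0.85)(-0.25) − (-0.45)(-0.10)] = 0.2575
  C_33 = (0.85)(1.00) − (-0.30)(-0.10) = 0.8200
det(I−A) = Σ_j (I−A)_1j·C_1j = (0.85)(0.9250) + (-0.30)(0.1750) + (-0.45)(0.3300) = 0.58525
adj(I−A) = Cᵀ =
  [ 0.9250   0.4350   0.5250]
  [ 0.1750   0.7150   0.2575]
  [ 0.3300   0.3450   0.8200]
(I − A)⁻¹ = adj(I−A) / det(I−A) ≈
  [   1.5805     0.7433     0.8971]
  [   0.2990     1.2217     0.4400]
  [   0.5639     0.5895     1.4011]
First solve x = (I − A)⁻¹ d = adj(I−A)·d / det(I−A); in particular x_3 = (0.3300·35 + 0.3450·110 + 0.8200·275) / 0.58525 = 275.00 / 0.58525 ≈ 469.885.
Intermediate flow from 1 to 3: z_13 = a_13 · x_3 = 0.45 × 275.00 / 0.58525 = 123.75 / 0.58525 ≈ 211.4.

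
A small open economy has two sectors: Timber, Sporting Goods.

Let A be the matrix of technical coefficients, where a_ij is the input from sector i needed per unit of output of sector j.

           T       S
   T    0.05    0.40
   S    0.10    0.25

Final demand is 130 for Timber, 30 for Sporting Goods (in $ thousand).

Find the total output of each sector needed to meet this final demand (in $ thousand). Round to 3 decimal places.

x_T = 162.825, x_S = 61.710

I − A =
  [   0.95    -0.40]
  [  -0.10     0.75]
det(I−A) = (0.95)(0.75) − (-0.40)(-0.10) = 0.6725
adj(I−A) = [[0.75, 0.40], [0.10, 0.95]]
(I − A)⁻¹ = adj(I−A) / det(I−A) ≈
  [   1.1152     0.5948]
  [   0.1487     1.4126]
x = (I − A)⁻¹ d = adj(I−A)·d / det(I−A), with det(I−A) = 0.6725:
  x_T = (0.75·130 + 0.40·30) / 0.6725 = 109.50 / 0.6725 ≈ 162.825
  x_S = (0.10·130 + 0.95·30) / 0.6725 = 41.50 / 0.6725 ≈ 61.710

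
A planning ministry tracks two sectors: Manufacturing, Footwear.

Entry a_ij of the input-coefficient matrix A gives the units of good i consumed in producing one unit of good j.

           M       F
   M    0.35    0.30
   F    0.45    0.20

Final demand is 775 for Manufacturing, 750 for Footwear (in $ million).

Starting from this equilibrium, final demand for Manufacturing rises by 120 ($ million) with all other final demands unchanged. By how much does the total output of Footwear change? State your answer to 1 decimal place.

Δx_F = 140.3

I − A =
  [   0.65    -0.30]
  [  -0.45     0.80]
det(I−A) = (0.65)(0.80) − (-0.30)(-0.45) = 0.3850
adj(I−A) = [[0.80, 0.30], [0.45, 0.65]]
(I − A)⁻¹ = adj(I−A) / det(I−A) ≈
  [   2.0779     0.7792]
  [   1.1688     1.6883]
Δx = (I − A)⁻¹ Δd with Δd having +120 in the Manufacturing component and 0 elsewhere.
So Δx_F = L_FM · (+120), where L_FM = adj(I−A)_FM / det(I−A) = 0.45 / 0.3850.
Δx_F = 0.45 × (+120) / 0.3850 = 54.00 / 0.3850 ≈ 140.3.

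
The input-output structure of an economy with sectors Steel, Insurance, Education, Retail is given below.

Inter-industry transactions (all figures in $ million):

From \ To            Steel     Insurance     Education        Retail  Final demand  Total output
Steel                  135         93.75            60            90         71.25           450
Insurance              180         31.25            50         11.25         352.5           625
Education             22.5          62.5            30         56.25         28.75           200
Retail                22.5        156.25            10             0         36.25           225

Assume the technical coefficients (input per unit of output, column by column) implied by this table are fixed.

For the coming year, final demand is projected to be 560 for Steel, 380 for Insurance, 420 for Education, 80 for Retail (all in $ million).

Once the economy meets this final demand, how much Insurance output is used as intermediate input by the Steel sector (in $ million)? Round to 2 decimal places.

Technical coefficients a_ij = z_ij / X_j:
  a_11 = 135/450 = 0.30, a_21 = 180/450 = 0.40, a_31 = 22.5/450 = 0.05, a_41 = 22.5/450 = 0.05
  a_12 = 93.75/625 = 0.15, a_22 = 31.25/625 = 0.05, a_32 = 62.5/625 = 0.10, a_42 = 156.25/625 = 0.25
  a_13 = 60/200 = 0.30, a_23 = 50/200 = 0.25, a_33 = 30/200 = 0.15, a_43 = 10/200 = 0.05
  a_14 = 90/225 = 0.40, a_24 = 11.25/225 = 0.05, a_34 = 56.25/225 = 0.25, a_44 = 0/225 = 0.00
I − A =
  [   0.70    -0.15    -0.30    -0.40]
  [  -0.40     0.95    -0.25    -0.05]
  [  -0.05    -0.10     0.85    -0.25]
  [  -0.05    -0.25    -0.05     1.00]
Compute the cofactors C_ij = (−1)^(i+j)·(3×3 minor ij) of I−A; the adjugate is their transpose:
adj(I−A) = Cᵀ =
  [ 0.744125   0.261375   0.363125   0.401500]
  [ 0.352875   0.549500   0.300500   0.243750]
  [ 0.124000   0.126125   0.536875   0.190125]
  [ 0.131625   0.156750   0.120125   0.468625]
det(I−A) = Σ_j (I−A)_1j·C_1j = (0.70)(0.744125) + (-0.15)(0.352875) + (-0.30)(0.124000) + (-0.40)(0.131625) = 0.37810625
(I − A)⁻¹ = adj(I−A) / det(I−A) ≈
  [   1.9680     0.6913     0.9604     1.0619]
  [   0.9333     1.4533     0.7948     0.6447]
  [   0.3280     0.3336     1.4199     0.5028]
  [   0.3481     0.4146     0.3177     1.2394]
First solve x = (I − A)⁻¹ d = adj(I−A)·d / det(I−A); in particular x_1 = (0.744125·560 + 0.261375·380 + 0.363125·420 + 0.401500·80) / 0.37810625 = 700.665 / 0.37810625 ≈ 1853.0902.
Intermediate flow from 2 to 1: z_21 = a_21 · x_1 = 0.40 × 700.665 / 0.37810625 = 280.266 / 0.37810625 ≈ 741.24.

z_21 = 741.24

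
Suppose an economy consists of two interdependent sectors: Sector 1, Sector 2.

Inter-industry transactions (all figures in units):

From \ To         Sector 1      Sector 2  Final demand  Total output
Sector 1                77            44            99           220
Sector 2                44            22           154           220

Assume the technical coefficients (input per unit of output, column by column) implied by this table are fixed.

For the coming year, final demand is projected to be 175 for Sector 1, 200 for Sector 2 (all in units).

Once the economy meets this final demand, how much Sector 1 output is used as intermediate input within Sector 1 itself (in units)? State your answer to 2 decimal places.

Technical coefficients a_ij = z_ij / X_j:
  a_11 = 77/220 = 0.35, a_21 = 44/220 = 0.20
  a_12 = 44/220 = 0.20, a_22 = 22/220 = 0.10
I − A =
  [   0.65    -0.20]
  [  -0.20     0.90]
det(I−A) = (0.65)(0.90) − (-0.20)(-0.20) = 0.5450
adj(I−A) = [[0.90, 0.20], [0.20, 0.65]]
(I − A)⁻¹ = adj(I−A) / det(I−A) ≈
  [   1.6514     0.3670]
  [   0.3670     1.1927]
First solve x = (I − A)⁻¹ d = adj(I−A)·d / det(I−A); in particular x_1 = (0.90·175 + 0.20·200) / 0.5450 = 197.50 / 0.5450 ≈ 362.3853.
Intermediate flow from 1 to 1: z_11 = a_11 · x_1 = 0.35 × 197.50 / 0.5450 = 69.125 / 0.5450 ≈ 126.83.

z_11 = 126.83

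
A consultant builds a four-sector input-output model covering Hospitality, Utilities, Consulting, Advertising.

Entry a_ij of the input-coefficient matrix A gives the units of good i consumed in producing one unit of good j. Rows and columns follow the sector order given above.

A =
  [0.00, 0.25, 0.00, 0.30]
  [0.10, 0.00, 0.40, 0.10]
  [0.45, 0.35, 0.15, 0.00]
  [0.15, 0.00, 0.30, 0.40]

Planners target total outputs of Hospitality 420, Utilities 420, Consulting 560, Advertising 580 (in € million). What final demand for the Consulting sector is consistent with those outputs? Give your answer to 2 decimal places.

d_3 = 140.00

I − A =
  [   1.00    -0.25     0.00    -0.30]
  [  -0.10     1.00    -0.40    -0.10]
  [  -0.45    -0.35     0.85     0.00]
  [  -0.15     0.00    -0.30     0.60]
d = (I − A) x:
  d_1 = (+1.00)·420 + (-0.25)·420 + (+0.00)·560 + (-0.30)·580 = 141.00
  d_2 = (-0.10)·420 + (+1.00)·420 + (-0.40)·560 + (-0.10)·580 = 96.00
  d_3 = (-0.45)·420 + (-0.35)·420 + (+0.85)·560 + (+0.00)·580 = 140.00
  d_4 = (-0.15)·420 + (+0.00)·420 + (-0.30)·560 + (+0.60)·580 = 117.00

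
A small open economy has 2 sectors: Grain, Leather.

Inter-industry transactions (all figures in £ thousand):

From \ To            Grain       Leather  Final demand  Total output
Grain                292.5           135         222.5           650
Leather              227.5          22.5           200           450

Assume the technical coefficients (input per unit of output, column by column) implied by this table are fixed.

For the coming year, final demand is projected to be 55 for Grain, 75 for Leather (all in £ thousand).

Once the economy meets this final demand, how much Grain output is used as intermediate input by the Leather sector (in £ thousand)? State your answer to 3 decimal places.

Technical coefficients a_ij = z_ij / X_j:
  a_11 = 292.5/650 = 0.45, a_21 = 227.5/650 = 0.35
  a_12 = 135/450 = 0.30, a_22 = 22.5/450 = 0.05
I − A =
  [   0.55    -0.30]
  [  -0.35     0.95]
det(I−A) = (0.55)(0.95) − (-0.30)(-0.35) = 0.4175
adj(I−A) = [[0.95, 0.30], [0.35, 0.55]]
(I − A)⁻¹ = adj(I−A) / det(I−A) ≈
  [   2.2754     0.7186]
  [   0.8383     1.3174]
First solve x = (I − A)⁻¹ d = adj(I−A)·d / det(I−A); in particular x_2 = (0.35·55 + 0.55·75) / 0.4175 = 60.50 / 0.4175 ≈ 144.91018.
Intermediate flow from 1 to 2: z_12 = a_12 · x_2 = 0.30 × 60.50 / 0.4175 = 18.15 / 0.4175 ≈ 43.473.

z_12 = 43.473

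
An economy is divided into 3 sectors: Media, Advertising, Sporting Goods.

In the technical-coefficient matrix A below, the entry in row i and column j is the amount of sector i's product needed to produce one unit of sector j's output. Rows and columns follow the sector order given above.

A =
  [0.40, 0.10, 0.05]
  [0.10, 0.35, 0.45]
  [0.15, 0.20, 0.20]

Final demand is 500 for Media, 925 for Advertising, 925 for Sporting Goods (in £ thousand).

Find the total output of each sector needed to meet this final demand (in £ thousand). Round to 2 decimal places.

x_1 = 1558.45, x_2 = 3223.54, x_3 = 2254.34

I − A =
  [   0.60    -0.10    -0.05]
  [  -0.10     0.65    -0.45]
  [  -0.15    -0.20     0.80]
Cofactors of I−A, C_ij = (−1)^(i+j)·(minor ij) (rows/columns in the sector order above):
  C_11 = (0.65)(0.80) − (-0.45)(-0.20) = 0.4300
  C_12 = −[(-0.10)(0.80) − (-0.45)(-0.15)] = 0.1475
  C_13 = (-0.10)(-0.20) − (0.65)(-0.15) = 0.1175
  C_21 = −[(-0.10)(0.80) − (-0.05)(-0.20)] = 0.0900
  C_22 = (0.60)(0.80) − (-0.05)(-0.15) = 0.4725
  C_23 = −[(0.60)(-0.20) − (-0.10)(-0.15)] = 0.1350
  C_31 = (-0.10)(-0.45) − (-0.05)(0.65) = 0.0775
  C_32 = −[(0.60)(-0.45) − (-0.05)(-0.10)] = 0.2750
  C_33 = (0.60)(0.65) − (-0.10)(-0.10) = 0.3800
det(I−A) = Σ_j (I−A)_1j·C_1j = (0.60)(0.4300) + (-0.10)(0.1475) + (-0.05)(0.1175) = 0.237375
adj(I−A) = Cᵀ =
  [ 0.4300   0.0900   0.0775]
  [ 0.1475   0.4725   0.2750]
  [ 0.1175   0.1350   0.3800]
(I − A)⁻¹ = adj(I−A) / det(I−A) ≈
  [   1.8115     0.3791     0.3265]
  [   0.6214     1.9905     1.1585]
  [   0.4950     0.5687     1.6008]
x = (I − A)⁻¹ d = adj(I−A)·d / det(I−A), with det(I−A) = 0.237375:
  x_1 = (0.4300·500 + 0.0900·925 + 0.0775·925) / 0.237375 = 369.9375 / 0.237375 ≈ 1558.45
  x_2 = (0.1475·500 + 0.4725·925 + 0.2750·925) / 0.237375 = 765.1875 / 0.237375 ≈ 3223.54
  x_3 = (0.1175·500 + 0.1350·925 + 0.3800·925) / 0.237375 = 535.125 / 0.237375 ≈ 2254.34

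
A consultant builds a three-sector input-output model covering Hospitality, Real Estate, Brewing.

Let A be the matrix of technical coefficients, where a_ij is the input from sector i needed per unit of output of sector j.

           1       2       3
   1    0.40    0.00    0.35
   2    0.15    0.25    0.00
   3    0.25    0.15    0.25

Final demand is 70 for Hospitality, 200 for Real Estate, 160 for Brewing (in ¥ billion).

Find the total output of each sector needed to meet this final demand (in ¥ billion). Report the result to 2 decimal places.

I − A =
  [   0.60     0.00    -0.35]
  [  -0.15     0.75     0.00]
  [  -0.25    -0.15     0.75]
Cofactors of I−A, C_ij = (−1)^(i+j)·(minor ij) (rows/columns in the sector order above):
  C_11 = (0.75)(0.75) − (0.00)(-0.15) = 0.5625
  C_12 = −[(-0.15)(0.75) − (0.00)(-0.25)] = 0.1125
  C_13 = (-0.15)(-0.15) − (0.75)(-0.25) = 0.2100
  C_21 = −[(0.00)(0.75) − (-0.35)(-0.15)] = 0.0525
  C_22 = (0.60)(0.75) − (-0.35)(-0.25) = 0.3625
  C_23 = −[(0.60)(-0.15) − (0.00)(-0.25)] = 0.0900
  C_31 = (0.00)(0.00) − (-0.35)(0.75) = 0.2625
  C_32 = −[(0.60)(0.00) − (-0.35)(-0.15)] = 0.0525
  C_33 = (0.60)(0.75) − (0.00)(-0.15) = 0.4500
det(I−A) = Σ_j (I−A)_1j·C_1j = (0.60)(0.5625) + (0.00)(0.1125) + (-0.35)(0.2100) = 0.2640
adj(I−A) = Cᵀ =
  [ 0.5625   0.0525   0.2625]
  [ 0.1125   0.3625   0.0525]
  [ 0.2100   0.0900   0.4500]
(I − A)⁻¹ = adj(I−A) / det(I−A) ≈
  [   2.1307     0.1989     0.9943]
  [   0.4261     1.3731     0.1989]
  [   0.7955     0.3409     1.7045]
x = (I − A)⁻¹ d = adj(I−A)·d / det(I−A), with det(I−A) = 0.2640:
  x_1 = (0.5625·70 + 0.0525·200 + 0.2625·160) / 0.2640 = 91.875 / 0.2640 ≈ 348.01
  x_2 = (0.1125·70 + 0.3625·200 + 0.0525·160) / 0.2640 = 88.775 / 0.2640 ≈ 336.27
  x_3 = (0.2100·70 + 0.0900·200 + 0.4500·160) / 0.2640 = 104.70 / 0.2640 ≈ 396.59

x_1 = 348.01, x_2 = 336.27, x_3 = 396.59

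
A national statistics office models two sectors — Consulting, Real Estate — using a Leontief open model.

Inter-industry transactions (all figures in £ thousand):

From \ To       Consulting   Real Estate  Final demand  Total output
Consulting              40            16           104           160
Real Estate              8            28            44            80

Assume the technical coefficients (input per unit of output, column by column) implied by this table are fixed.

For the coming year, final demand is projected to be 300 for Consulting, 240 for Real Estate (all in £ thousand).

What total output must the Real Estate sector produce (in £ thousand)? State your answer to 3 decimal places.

Technical coefficients a_ij = z_ij / X_j:
  a_CC = 40/160 = 0.25, a_RC = 8/160 = 0.05
  a_CR = 16/80 = 0.20, a_RR = 28/80 = 0.35
I − A =
  [   0.75    -0.20]
  [  -0.05     0.65]
det(I−A) = (0.75)(0.65) − (-0.20)(-0.05) = 0.4775
adj(I−A) = [[0.65, 0.20], [0.05, 0.75]]
(I − A)⁻¹ = adj(I−A) / det(I−A) ≈
  [   1.3613     0.4188]
  [   0.1047     1.5707]
x = (I − A)⁻¹ d = adj(I−A)·d / det(I−A), with det(I−A) = 0.4775:
  x_C = (0.65·300 + 0.20·240) / 0.4775 = 243.00 / 0.4775 ≈ 508.901
  x_R = (0.05·300 + 0.75·240) / 0.4775 = 195.00 / 0.4775 ≈ 408.377

x_R = 408.377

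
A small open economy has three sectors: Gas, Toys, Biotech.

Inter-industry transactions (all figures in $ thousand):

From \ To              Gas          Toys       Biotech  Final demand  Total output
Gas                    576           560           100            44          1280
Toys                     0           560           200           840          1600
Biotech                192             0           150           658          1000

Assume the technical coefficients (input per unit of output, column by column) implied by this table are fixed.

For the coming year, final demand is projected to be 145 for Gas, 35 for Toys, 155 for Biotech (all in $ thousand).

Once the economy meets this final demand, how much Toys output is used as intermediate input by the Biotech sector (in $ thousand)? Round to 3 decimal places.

Technical coefficients a_ij = z_ij / X_j:
  a_GG = 576/1280 = 0.45, a_TG = 0/1280 = 0.00, a_BG = 192/1280 = 0.15
  a_GT = 560/1600 = 0.35, a_TT = 560/1600 = 0.35, a_BT = 0/1600 = 0.00
  a_GB = 100/1000 = 0.10, a_TB = 200/1000 = 0.20, a_BB = 150/1000 = 0.15
I − A =
  [   0.55    -0.35    -0.10]
  [   0.00     0.65    -0.20]
  [  -0.15     0.00     0.85]
Cofactors of I−A, C_ij = (−1)^(i+j)·(minor ij) (rows/columns in the sector order above):
  C_11 = (0.65)(0.85) − (-0.20)(0.00) = 0.5525
  C_12 = −[(0.00)(0.85) − (-0.20)(-0.15)] = 0.0300
  C_13 = (0.00)(0.00) − (0.65)(-0.15) = 0.0975
  C_21 = −[(-0.35)(0.85) − (-0.10)(0.00)] = 0.2975
  C_22 = (0.55)(0.85) − (-0.10)(-0.15) = 0.4525
  C_23 = −[(0.55)(0.00) − (-0.35)(-0.15)] = 0.0525
  C_31 = (-0.35)(-0.20) − (-0.10)(0.65) = 0.1350
  C_32 = −[(0.55)(-0.20) − (-0.10)(0.00)] = 0.1100
  C_33 = (0.55)(0.65) − (-0.35)(0.00) = 0.3575
det(I−A) = Σ_j (I−A)_1j·C_1j = (0.55)(0.5525) + (-0.35)(0.0300) + (-0.10)(0.0975) = 0.283625
adj(I−A) = Cᵀ =
  [ 0.5525   0.2975   0.1350]
  [ 0.0300   0.4525   0.1100]
  [ 0.0975   0.0525   0.3575]
(I − A)⁻¹ = adj(I−A) / det(I−A) ≈
  [   1.9480     1.0489     0.4760]
  [   0.1058     1.5954     0.3878]
  [   0.3438     0.1851     1.2605]
First solve x = (I − A)⁻¹ d = adj(I−A)·d / det(I−A); in particular x_B = (0.0975·145 + 0.0525·35 + 0.3575·155) / 0.283625 = 71.3875 / 0.283625 ≈ 251.69678.
Intermediate flow from T to B: z_TB = a_TB · x_B = 0.20 × 71.3875 / 0.283625 = 14.2775 / 0.283625 ≈ 50.339.

z_TB = 50.339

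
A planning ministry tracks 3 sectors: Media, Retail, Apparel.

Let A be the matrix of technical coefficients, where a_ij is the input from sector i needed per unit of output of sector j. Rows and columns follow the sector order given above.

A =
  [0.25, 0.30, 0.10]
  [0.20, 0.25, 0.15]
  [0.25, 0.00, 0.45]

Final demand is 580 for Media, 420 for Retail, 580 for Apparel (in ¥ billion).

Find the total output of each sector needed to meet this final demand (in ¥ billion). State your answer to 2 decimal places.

I − A =
  [   0.75    -0.30    -0.10]
  [  -0.20     0.75    -0.15]
  [  -0.25     0.00     0.55]
Cofactors of I−A, C_ij = (−1)^(i+j)·(minor ij) (rows/columns in the sector order above):
  C_11 = (0.75)(0.55) − (-0.15)(0.00) = 0.4125
  C_12 = −[(-0.20)(0.55) − (-0.15)(-0.25)] = 0.1475
  C_13 = (-0.20)(0.00) − (0.75)(-0.25) = 0.1875
  C_21 = −[(-0.30)(0.55) − (-0.10)(0.00)] = 0.1650
  C_22 = (0.75)(0.55) − (-0.10)(-0.25) = 0.3875
  C_23 = −[(0.75)(0.00) − (-0.30)(-0.25)] = 0.0750
  C_31 = (-0.30)(-0.15) − (-0.10)(0.75) = 0.1200
  C_32 = −[(0.75)(-0.15) − (-0.10)(-0.20)] = 0.1325
  C_33 = (0.75)(0.75) − (-0.30)(-0.20) = 0.5025
det(I−A) = Σ_j (I−A)_1j·C_1j = (0.75)(0.4125) + (-0.30)(0.1475) + (-0.10)(0.1875) = 0.246375
adj(I−A) = Cᵀ =
  [ 0.4125   0.1650   0.1200]
  [ 0.1475   0.3875   0.1325]
  [ 0.1875   0.0750   0.5025]
(I − A)⁻¹ = adj(I−A) / det(I−A) ≈
  [   1.6743     0.6697     0.4871]
  [   0.5987     1.5728     0.5378]
  [   0.7610     0.3044     2.0396]
x = (I − A)⁻¹ d = adj(I−A)·d / det(I−A), with det(I−A) = 0.246375:
  x_1 = (0.4125·580 + 0.1650·420 + 0.1200·580) / 0.246375 = 378.15 / 0.246375 ≈ 1534.86
  x_2 = (0.1475·580 + 0.3875·420 + 0.1325·580) / 0.246375 = 325.15 / 0.246375 ≈ 1319.74
  x_3 = (0.1875·580 + 0.0750·420 + 0.5025·580) / 0.246375 = 431.70 / 0.246375 ≈ 1752.21

x_1 = 1534.86, x_2 = 1319.74, x_3 = 1752.21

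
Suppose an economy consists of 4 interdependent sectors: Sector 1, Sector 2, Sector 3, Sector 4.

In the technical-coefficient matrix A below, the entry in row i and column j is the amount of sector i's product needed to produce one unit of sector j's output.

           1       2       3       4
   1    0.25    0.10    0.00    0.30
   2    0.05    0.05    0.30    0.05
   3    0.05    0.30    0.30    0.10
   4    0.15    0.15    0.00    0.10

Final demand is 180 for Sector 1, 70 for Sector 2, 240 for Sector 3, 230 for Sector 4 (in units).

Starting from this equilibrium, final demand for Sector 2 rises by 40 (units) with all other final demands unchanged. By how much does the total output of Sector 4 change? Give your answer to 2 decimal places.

Δx_4 = 10.28

I − A =
  [   0.75    -0.10     0.00    -0.30]
  [  -0.05     0.95    -0.30    -0.05]
  [  -0.05    -0.30     0.70    -0.10]
  [  -0.15    -0.15     0.00     0.90]
Compute the cofactors C_ij = (−1)^(i+j)·(3×3 minor ij) of I−A; the adjugate is their transpose:
adj(I−A) = Cᵀ =
  [ 0.507750   0.094500   0.040500   0.179000]
  [ 0.054750   0.441000   0.189000   0.063750]
  [ 0.073125   0.208500   0.585375   0.101000]
  [ 0.093750   0.089250   0.038250   0.426250]
det(I−A) = Σ_j (I−A)_1j·C_1j = (0.75)(0.507750) + (-0.10)(0.054750) + (0.00)(0.073125) + (-0.30)(0.093750) = 0.3472125
(I − A)⁻¹ = adj(I−A) / det(I−A) ≈
  [   1.4624     0.2722     0.1166     0.5155]
  [   0.1577     1.2701     0.5443     0.1836]
  [   0.2106     0.6005     1.6859     0.2909]
  [   0.2700     0.2570     0.1102     1.2276]
Δx = (I − A)⁻¹ Δd with Δd having +40 in the Sector 2 component and 0 elsewhere.
So Δx_4 = L_42 · (+40), where L_42 = adj(I−A)_42 / det(I−A) = 0.089250 / 0.3472125.
Δx_4 = 0.089250 × (+40) / 0.3472125 = 3.57 / 0.3472125 ≈ 10.28.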